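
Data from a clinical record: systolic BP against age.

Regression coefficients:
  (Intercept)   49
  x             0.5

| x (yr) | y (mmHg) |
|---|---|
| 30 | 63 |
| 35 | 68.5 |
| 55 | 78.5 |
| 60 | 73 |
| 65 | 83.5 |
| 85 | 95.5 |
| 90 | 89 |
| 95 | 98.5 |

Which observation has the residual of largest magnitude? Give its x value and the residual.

x=30: ŷ = 49 + 0.5·30 = 64; r = 63 − 64 = -1
x=35: ŷ = 49 + 0.5·35 = 66.5; r = 68.5 − 66.5 = 2
x=55: ŷ = 49 + 0.5·55 = 76.5; r = 78.5 − 76.5 = 2
x=60: ŷ = 49 + 0.5·60 = 79; r = 73 − 79 = -6
x=65: ŷ = 49 + 0.5·65 = 81.5; r = 83.5 − 81.5 = 2
x=85: ŷ = 49 + 0.5·85 = 91.5; r = 95.5 − 91.5 = 4
x=90: ŷ = 49 + 0.5·90 = 94; r = 89 − 94 = -5
x=95: ŷ = 49 + 0.5·95 = 96.5; r = 98.5 − 96.5 = 2
Largest |r| is 6 at x = 60, residual -6.

x = 60, r = -6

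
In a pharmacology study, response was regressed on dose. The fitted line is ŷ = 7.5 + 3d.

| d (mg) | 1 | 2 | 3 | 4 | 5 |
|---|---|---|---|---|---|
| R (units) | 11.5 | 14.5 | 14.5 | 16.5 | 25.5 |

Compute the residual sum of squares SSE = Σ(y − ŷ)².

d=1: ŷ = 7.5 + 3·1 = 10.5; e = 11.5 − 10.5 = 1
d=2: ŷ = 7.5 + 3·2 = 13.5; e = 14.5 − 13.5 = 1
d=3: ŷ = 7.5 + 3·3 = 16.5; e = 14.5 − 16.5 = -2
d=4: ŷ = 7.5 + 3·4 = 19.5; e = 16.5 − 19.5 = -3
d=5: ŷ = 7.5 + 3·5 = 22.5; e = 25.5 − 22.5 = 3
SSE = 1 + 1 + 4 + 9 + 9 = 24

SSE = 24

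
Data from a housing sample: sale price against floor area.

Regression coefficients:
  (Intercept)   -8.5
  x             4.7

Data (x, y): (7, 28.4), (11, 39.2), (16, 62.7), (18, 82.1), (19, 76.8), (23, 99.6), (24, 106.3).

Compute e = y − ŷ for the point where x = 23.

e = 0

ŷ = -8.5 + 4.7·23 = 99.6
e = 99.6 − 99.6 = 0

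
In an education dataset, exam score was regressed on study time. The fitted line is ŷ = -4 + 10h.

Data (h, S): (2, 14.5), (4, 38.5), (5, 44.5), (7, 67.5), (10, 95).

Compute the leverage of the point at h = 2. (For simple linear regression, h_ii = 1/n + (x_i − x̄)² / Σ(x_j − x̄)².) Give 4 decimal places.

h̄ = (2 + 4 + 5 + 7 + 10)/5 = 5.6
Σ(h − h̄)² = 12.96 + 2.56 + 0.36 + 1.96 + 19.36 = 37.2
h = 1/5 + (-3.6)²/37.2 = 0.2 + 0.348387 = 0.5484

h = 0.5484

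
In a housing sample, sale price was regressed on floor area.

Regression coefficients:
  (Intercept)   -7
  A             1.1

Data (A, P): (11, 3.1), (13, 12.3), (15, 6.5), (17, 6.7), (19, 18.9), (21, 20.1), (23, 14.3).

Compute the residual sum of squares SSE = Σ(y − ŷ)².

A=11: P̂ = -7 + 1.1·11 = 5.1; r = 3.1 − 5.1 = -2
A=13: P̂ = -7 + 1.1·13 = 7.3; r = 12.3 − 7.3 = 5
A=15: P̂ = -7 + 1.1·15 = 9.5; r = 6.5 − 9.5 = -3
A=17: P̂ = -7 + 1.1·17 = 11.7; r = 6.7 − 11.7 = -5
A=19: P̂ = -7 + 1.1·19 = 13.9; r = 18.9 − 13.9 = 5
A=21: P̂ = -7 + 1.1·21 = 16.1; r = 20.1 − 16.1 = 4
A=23: P̂ = -7 + 1.1·23 = 18.3; r = 14.3 − 18.3 = -4
SSE = 4 + 25 + 9 + 25 + 25 + 16 + 16 = 120

SSE = 120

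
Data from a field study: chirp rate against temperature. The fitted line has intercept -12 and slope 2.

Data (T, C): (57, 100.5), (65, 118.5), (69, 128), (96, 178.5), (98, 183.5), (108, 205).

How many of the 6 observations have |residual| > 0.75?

4

T=57: ŷ = -12 + 2·57 = 102; r = 100.5 − 102 = -1.5
T=65: ŷ = -12 + 2·65 = 118; r = 118.5 − 118 = 0.5
T=69: ŷ = -12 + 2·69 = 126; r = 128 − 126 = 2
T=96: ŷ = -12 + 2·96 = 180; r = 178.5 − 180 = -1.5
T=98: ŷ = -12 + 2·98 = 184; r = 183.5 − 184 = -0.5
T=108: ŷ = -12 + 2·108 = 204; r = 205 − 204 = 1
|r| > 0.75: T=57 (|r|=1.5), T=69 (|r|=2), T=96 (|r|=1.5), T=108 (|r|=1) → 4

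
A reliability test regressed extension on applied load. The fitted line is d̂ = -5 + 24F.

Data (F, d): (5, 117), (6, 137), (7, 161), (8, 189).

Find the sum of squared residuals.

SSE = 16

F=5: d̂ = -5 + 24·5 = 115; e = 117 − 115 = 2
F=6: d̂ = -5 + 24·6 = 139; e = 137 − 139 = -2
F=7: d̂ = -5 + 24·7 = 163; e = 161 − 163 = -2
F=8: d̂ = -5 + 24·8 = 187; e = 189 − 187 = 2
SSE = 4 + 4 + 4 + 4 = 16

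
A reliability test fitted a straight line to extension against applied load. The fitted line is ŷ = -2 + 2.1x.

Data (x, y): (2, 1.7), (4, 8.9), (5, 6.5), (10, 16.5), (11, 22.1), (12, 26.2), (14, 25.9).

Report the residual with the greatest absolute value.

r = 3

x=2: ŷ = -2 + 2.1·2 = 2.2; r = 1.7 − 2.2 = -0.5
x=4: ŷ = -2 + 2.1·4 = 6.4; r = 8.9 − 6.4 = 2.5
x=5: ŷ = -2 + 2.1·5 = 8.5; r = 6.5 − 8.5 = -2
x=10: ŷ = -2 + 2.1·10 = 19; r = 16.5 − 19 = -2.5
x=11: ŷ = -2 + 2.1·11 = 21.1; r = 22.1 − 21.1 = 1
x=12: ŷ = -2 + 2.1·12 = 23.2; r = 26.2 − 23.2 = 3
x=14: ŷ = -2 + 2.1·14 = 27.4; r = 25.9 − 27.4 = -1.5
Largest |r| is 3 at x = 12, residual 3.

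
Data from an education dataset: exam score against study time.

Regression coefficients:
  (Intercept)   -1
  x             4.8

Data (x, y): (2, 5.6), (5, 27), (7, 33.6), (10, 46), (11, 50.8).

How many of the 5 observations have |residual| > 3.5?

x=2: ŷ = -1 + 4.8·2 = 8.6; r = 5.6 − 8.6 = -3
x=5: ŷ = -1 + 4.8·5 = 23; r = 27 − 23 = 4
x=7: ŷ = -1 + 4.8·7 = 32.6; r = 33.6 − 32.6 = 1
x=10: ŷ = -1 + 4.8·10 = 47; r = 46 − 47 = -1
x=11: ŷ = -1 + 4.8·11 = 51.8; r = 50.8 − 51.8 = -1
|r| > 3.5: x=5 (|r|=4) → 1

1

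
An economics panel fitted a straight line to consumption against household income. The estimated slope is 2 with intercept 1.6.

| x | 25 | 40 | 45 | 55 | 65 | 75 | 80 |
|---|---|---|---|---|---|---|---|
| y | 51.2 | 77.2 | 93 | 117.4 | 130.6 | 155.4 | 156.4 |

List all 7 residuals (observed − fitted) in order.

x=25: ŷ = 1.6 + 2·25 = 51.6; r = 51.2 − 51.6 = -0.4
x=40: ŷ = 1.6 + 2·40 = 81.6; r = 77.2 − 81.6 = -4.4
x=45: ŷ = 1.6 + 2·45 = 91.6; r = 93 − 91.6 = 1.4
x=55: ŷ = 1.6 + 2·55 = 111.6; r = 117.4 − 111.6 = 5.8
x=65: ŷ = 1.6 + 2·65 = 131.6; r = 130.6 − 131.6 = -1
x=75: ŷ = 1.6 + 2·75 = 151.6; r = 155.4 − 151.6 = 3.8
x=80: ŷ = 1.6 + 2·80 = 161.6; r = 156.4 − 161.6 = -5.2

-0.4, -4.4, 1.4, 5.8, -1, 3.8, -5.2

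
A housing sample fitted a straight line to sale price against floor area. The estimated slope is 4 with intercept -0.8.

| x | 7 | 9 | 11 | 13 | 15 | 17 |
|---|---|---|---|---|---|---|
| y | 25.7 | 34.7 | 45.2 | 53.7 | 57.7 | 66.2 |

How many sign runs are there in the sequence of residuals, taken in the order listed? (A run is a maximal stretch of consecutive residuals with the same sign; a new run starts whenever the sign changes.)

3 runs

x=7: ŷ = -0.8 + 4·7 = 27.2; r = 25.7 − 27.2 = -1.5
x=9: ŷ = -0.8 + 4·9 = 35.2; r = 34.7 − 35.2 = -0.5
x=11: ŷ = -0.8 + 4·11 = 43.2; r = 45.2 − 43.2 = 2
x=13: ŷ = -0.8 + 4·13 = 51.2; r = 53.7 − 51.2 = 2.5
x=15: ŷ = -0.8 + 4·15 = 59.2; r = 57.7 − 59.2 = -1.5
x=17: ŷ = -0.8 + 4·17 = 67.2; r = 66.2 − 67.2 = -1
Signs: − − + + − −
Runs: −×2, +×2, −×2 → 3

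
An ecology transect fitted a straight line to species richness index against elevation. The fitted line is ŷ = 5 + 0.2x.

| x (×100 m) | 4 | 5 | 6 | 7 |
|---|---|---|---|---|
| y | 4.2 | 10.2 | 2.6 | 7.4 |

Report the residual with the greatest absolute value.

e = 4.2

x=4: ŷ = 5 + 0.2·4 = 5.8; e = 4.2 − 5.8 = -1.6
x=5: ŷ = 5 + 0.2·5 = 6; e = 10.2 − 6 = 4.2
x=6: ŷ = 5 + 0.2·6 = 6.2; e = 2.6 − 6.2 = -3.6
x=7: ŷ = 5 + 0.2·7 = 6.4; e = 7.4 − 6.4 = 1
Largest |e| is 4.2 at x = 5, residual 4.2.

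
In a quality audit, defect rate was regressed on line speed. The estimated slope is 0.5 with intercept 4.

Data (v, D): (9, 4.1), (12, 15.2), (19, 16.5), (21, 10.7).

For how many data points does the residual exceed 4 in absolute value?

v=9: D̂ = 4 + 0.5·9 = 8.5; r = 4.1 − 8.5 = -4.4
v=12: D̂ = 4 + 0.5·12 = 10; r = 15.2 − 10 = 5.2
v=19: D̂ = 4 + 0.5·19 = 13.5; r = 16.5 − 13.5 = 3
v=21: D̂ = 4 + 0.5·21 = 14.5; r = 10.7 − 14.5 = -3.8
|r| > 4: v=9 (|r|=4.4), v=12 (|r|=5.2) → 2

2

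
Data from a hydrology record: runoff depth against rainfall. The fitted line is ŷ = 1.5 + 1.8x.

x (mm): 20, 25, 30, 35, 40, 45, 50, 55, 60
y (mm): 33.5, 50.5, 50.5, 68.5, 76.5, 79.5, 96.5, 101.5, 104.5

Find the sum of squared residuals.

SSE = 142

x=20: ŷ = 1.5 + 1.8·20 = 37.5; r = 33.5 − 37.5 = -4
x=25: ŷ = 1.5 + 1.8·25 = 46.5; r = 50.5 − 46.5 = 4
x=30: ŷ = 1.5 + 1.8·30 = 55.5; r = 50.5 − 55.5 = -5
x=35: ŷ = 1.5 + 1.8·35 = 64.5; r = 68.5 − 64.5 = 4
x=40: ŷ = 1.5 + 1.8·40 = 73.5; r = 76.5 − 73.5 = 3
x=45: ŷ = 1.5 + 1.8·45 = 82.5; r = 79.5 − 82.5 = -3
x=50: ŷ = 1.5 + 1.8·50 = 91.5; r = 96.5 − 91.5 = 5
x=55: ŷ = 1.5 + 1.8·55 = 100.5; r = 101.5 − 100.5 = 1
x=60: ŷ = 1.5 + 1.8·60 = 109.5; r = 104.5 − 109.5 = -5
SSE = 16 + 16 + 25 + 16 + 9 + 9 + 25 + 1 + 25 = 142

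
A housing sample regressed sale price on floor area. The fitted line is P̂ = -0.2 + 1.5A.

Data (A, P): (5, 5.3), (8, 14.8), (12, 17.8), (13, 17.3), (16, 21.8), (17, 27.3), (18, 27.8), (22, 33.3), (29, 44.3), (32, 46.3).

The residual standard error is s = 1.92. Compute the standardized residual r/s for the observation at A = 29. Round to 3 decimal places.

P̂ = -0.2 + 1.5·29 = 43.3
r = 44.3 − 43.3 = 1
r/s = 1 / 1.92 = 0.521

0.521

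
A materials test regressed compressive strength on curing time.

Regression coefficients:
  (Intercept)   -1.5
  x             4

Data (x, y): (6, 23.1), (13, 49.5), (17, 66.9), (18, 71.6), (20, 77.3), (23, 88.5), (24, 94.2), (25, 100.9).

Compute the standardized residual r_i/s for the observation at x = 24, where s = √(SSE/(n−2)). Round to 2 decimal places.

-0.20

x=6: ŷ = -1.5 + 4·6 = 22.5; r = 23.1 − 22.5 = 0.6
x=13: ŷ = -1.5 + 4·13 = 50.5; r = 49.5 − 50.5 = -1
x=17: ŷ = -1.5 + 4·17 = 66.5; r = 66.9 − 66.5 = 0.4
x=18: ŷ = -1.5 + 4·18 = 70.5; r = 71.6 − 70.5 = 1.1
x=20: ŷ = -1.5 + 4·20 = 78.5; r = 77.3 − 78.5 = -1.2
x=23: ŷ = -1.5 + 4·23 = 90.5; r = 88.5 − 90.5 = -2
x=24: ŷ = -1.5 + 4·24 = 94.5; r = 94.2 − 94.5 = -0.3
x=25: ŷ = -1.5 + 4·25 = 98.5; r = 100.9 − 98.5 = 2.4
SSE = 0.36 + 1 + 0.16 + 1.21 + 1.44 + 4 + 0.09 + 5.76 = 14.02
s = √(14.02/6) = 1.52862
r/s = -0.3 / 1.52862 = -0.20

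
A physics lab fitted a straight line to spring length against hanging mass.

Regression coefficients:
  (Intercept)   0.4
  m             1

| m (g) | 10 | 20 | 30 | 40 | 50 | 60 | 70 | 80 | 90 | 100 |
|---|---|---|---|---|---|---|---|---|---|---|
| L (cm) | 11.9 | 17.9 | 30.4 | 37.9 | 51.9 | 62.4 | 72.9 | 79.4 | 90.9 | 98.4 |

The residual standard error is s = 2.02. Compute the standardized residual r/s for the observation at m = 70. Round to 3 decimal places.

ŷ = 0.4 + 70 = 70.4
r = 72.9 − 70.4 = 2.5
r/s = 2.5 / 2.02 = 1.238

1.238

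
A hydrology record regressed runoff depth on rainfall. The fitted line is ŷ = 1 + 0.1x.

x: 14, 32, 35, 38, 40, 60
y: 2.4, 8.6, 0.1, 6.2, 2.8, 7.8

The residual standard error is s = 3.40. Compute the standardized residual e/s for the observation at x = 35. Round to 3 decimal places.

ŷ = 1 + 0.1·35 = 4.5
e = 0.1 − 4.5 = -4.4
e/s = -4.4 / 3.40 = -1.294

-1.294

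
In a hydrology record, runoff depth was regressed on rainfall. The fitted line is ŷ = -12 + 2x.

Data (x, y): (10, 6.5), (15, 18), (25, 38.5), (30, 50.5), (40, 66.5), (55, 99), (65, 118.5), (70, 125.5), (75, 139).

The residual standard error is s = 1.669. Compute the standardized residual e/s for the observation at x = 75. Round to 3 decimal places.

ŷ = -12 + 2·75 = 138
e = 139 − 138 = 1
e/s = 1 / 1.669 = 0.599

0.599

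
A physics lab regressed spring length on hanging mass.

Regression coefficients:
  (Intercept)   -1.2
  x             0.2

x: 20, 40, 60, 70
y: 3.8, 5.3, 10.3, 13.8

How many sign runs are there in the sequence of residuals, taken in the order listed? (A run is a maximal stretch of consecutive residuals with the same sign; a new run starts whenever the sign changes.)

x=20: ŷ = -1.2 + 0.2·20 = 2.8; r = 3.8 − 2.8 = 1
x=40: ŷ = -1.2 + 0.2·40 = 6.8; r = 5.3 − 6.8 = -1.5
x=60: ŷ = -1.2 + 0.2·60 = 10.8; r = 10.3 − 10.8 = -0.5
x=70: ŷ = -1.2 + 0.2·70 = 12.8; r = 13.8 − 12.8 = 1
Signs: + − − +
Runs: +×1, −×2, +×1 → 3

3 runs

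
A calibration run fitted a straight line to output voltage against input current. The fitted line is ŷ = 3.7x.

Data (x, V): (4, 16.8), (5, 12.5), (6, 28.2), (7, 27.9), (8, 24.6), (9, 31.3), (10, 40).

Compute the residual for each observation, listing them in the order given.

x=4: ŷ = 3.7·4 = 14.8; r = 16.8 − 14.8 = 2
x=5: ŷ = 3.7·5 = 18.5; r = 12.5 − 18.5 = -6
x=6: ŷ = 3.7·6 = 22.2; r = 28.2 − 22.2 = 6
x=7: ŷ = 3.7·7 = 25.9; r = 27.9 − 25.9 = 2
x=8: ŷ = 3.7·8 = 29.6; r = 24.6 − 29.6 = -5
x=9: ŷ = 3.7·9 = 33.3; r = 31.3 − 33.3 = -2
x=10: ŷ = 3.7·10 = 37; r = 40 − 37 = 3

2, -6, 6, 2, -5, -2, 3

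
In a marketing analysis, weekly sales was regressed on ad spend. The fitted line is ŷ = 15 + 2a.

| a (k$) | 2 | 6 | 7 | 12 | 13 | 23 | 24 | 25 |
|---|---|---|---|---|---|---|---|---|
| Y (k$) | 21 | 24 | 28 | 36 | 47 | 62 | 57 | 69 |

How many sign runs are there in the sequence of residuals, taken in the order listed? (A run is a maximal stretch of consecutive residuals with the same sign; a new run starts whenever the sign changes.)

5 runs

a=2: ŷ = 15 + 2·2 = 19; e = 21 − 19 = 2
a=6: ŷ = 15 + 2·6 = 27; e = 24 − 27 = -3
a=7: ŷ = 15 + 2·7 = 29; e = 28 − 29 = -1
a=12: ŷ = 15 + 2·12 = 39; e = 36 − 39 = -3
a=13: ŷ = 15 + 2·13 = 41; e = 47 − 41 = 6
a=23: ŷ = 15 + 2·23 = 61; e = 62 − 61 = 1
a=24: ŷ = 15 + 2·24 = 63; e = 57 − 63 = -6
a=25: ŷ = 15 + 2·25 = 65; e = 69 − 65 = 4
Signs: + − − − + + − +
Runs: +×1, −×3, +×2, −×1, +×1 → 5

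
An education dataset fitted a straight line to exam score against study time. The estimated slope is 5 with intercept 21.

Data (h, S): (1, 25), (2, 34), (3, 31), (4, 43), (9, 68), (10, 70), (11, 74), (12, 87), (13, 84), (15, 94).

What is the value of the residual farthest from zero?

h=1: ŷ = 21 + 5·1 = 26; r = 25 − 26 = -1
h=2: ŷ = 21 + 5·2 = 31; r = 34 − 31 = 3
h=3: ŷ = 21 + 5·3 = 36; r = 31 − 36 = -5
h=4: ŷ = 21 + 5·4 = 41; r = 43 − 41 = 2
h=9: ŷ = 21 + 5·9 = 66; r = 68 − 66 = 2
h=10: ŷ = 21 + 5·10 = 71; r = 70 − 71 = -1
h=11: ŷ = 21 + 5·11 = 76; r = 74 − 76 = -2
h=12: ŷ = 21 + 5·12 = 81; r = 87 − 81 = 6
h=13: ŷ = 21 + 5·13 = 86; r = 84 − 86 = -2
h=15: ŷ = 21 + 5·15 = 96; r = 94 − 96 = -2
Largest |r| is 6 at h = 12, residual 6.

r = 6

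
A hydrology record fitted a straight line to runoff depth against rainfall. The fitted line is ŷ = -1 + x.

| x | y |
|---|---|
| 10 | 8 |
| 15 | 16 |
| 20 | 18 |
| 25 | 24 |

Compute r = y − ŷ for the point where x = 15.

ŷ = -1 + 15 = 14
r = 16 − 14 = 2

r = 2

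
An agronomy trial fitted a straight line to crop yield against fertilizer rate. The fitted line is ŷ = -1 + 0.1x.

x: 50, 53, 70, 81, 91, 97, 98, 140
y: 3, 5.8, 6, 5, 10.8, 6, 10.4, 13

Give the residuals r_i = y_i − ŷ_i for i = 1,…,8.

x=50: ŷ = -1 + 0.1·50 = 4; r = 3 − 4 = -1
x=53: ŷ = -1 + 0.1·53 = 4.3; r = 5.8 − 4.3 = 1.5
x=70: ŷ = -1 + 0.1·70 = 6; r = 6 − 6 = 0
x=81: ŷ = -1 + 0.1·81 = 7.1; r = 5 − 7.1 = -2.1
x=91: ŷ = -1 + 0.1·91 = 8.1; r = 10.8 − 8.1 = 2.7
x=97: ŷ = -1 + 0.1·97 = 8.7; r = 6 − 8.7 = -2.7
x=98: ŷ = -1 + 0.1·98 = 8.8; r = 10.4 − 8.8 = 1.6
x=140: ŷ = -1 + 0.1·140 = 13; r = 13 − 13 = 0

-1, 1.5, 0, -2.1, 2.7, -2.7, 1.6, 0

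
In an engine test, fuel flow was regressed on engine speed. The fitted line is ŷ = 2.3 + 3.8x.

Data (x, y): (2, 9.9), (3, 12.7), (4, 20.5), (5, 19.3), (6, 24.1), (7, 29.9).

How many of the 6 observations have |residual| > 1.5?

2

x=2: ŷ = 2.3 + 3.8·2 = 9.9; r = 9.9 − 9.9 = 0
x=3: ŷ = 2.3 + 3.8·3 = 13.7; r = 12.7 − 13.7 = -1
x=4: ŷ = 2.3 + 3.8·4 = 17.5; r = 20.5 − 17.5 = 3
x=5: ŷ = 2.3 + 3.8·5 = 21.3; r = 19.3 − 21.3 = -2
x=6: ŷ = 2.3 + 3.8·6 = 25.1; r = 24.1 − 25.1 = -1
x=7: ŷ = 2.3 + 3.8·7 = 28.9; r = 29.9 − 28.9 = 1
|r| > 1.5: x=4 (|r|=3), x=5 (|r|=2) → 2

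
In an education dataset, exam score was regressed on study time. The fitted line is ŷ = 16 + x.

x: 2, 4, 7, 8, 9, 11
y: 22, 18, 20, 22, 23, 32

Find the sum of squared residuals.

x=2: ŷ = 16 + 2 = 18; r = 22 − 18 = 4
x=4: ŷ = 16 + 4 = 20; r = 18 − 20 = -2
x=7: ŷ = 16 + 7 = 23; r = 20 − 23 = -3
x=8: ŷ = 16 + 8 = 24; r = 22 − 24 = -2
x=9: ŷ = 16 + 9 = 25; r = 23 − 25 = -2
x=11: ŷ = 16 + 11 = 27; r = 32 − 27 = 5
SSE = 16 + 4 + 9 + 4 + 4 + 25 = 62

SSE = 62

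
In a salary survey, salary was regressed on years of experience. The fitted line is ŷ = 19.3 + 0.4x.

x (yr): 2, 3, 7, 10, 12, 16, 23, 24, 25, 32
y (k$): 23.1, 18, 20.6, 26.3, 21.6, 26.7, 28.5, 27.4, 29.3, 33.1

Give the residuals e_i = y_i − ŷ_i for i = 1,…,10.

x=2: ŷ = 19.3 + 0.4·2 = 20.1; e = 23.1 − 20.1 = 3
x=3: ŷ = 19.3 + 0.4·3 = 20.5; e = 18 − 20.5 = -2.5
x=7: ŷ = 19.3 + 0.4·7 = 22.1; e = 20.6 − 22.1 = -1.5
x=10: ŷ = 19.3 + 0.4·10 = 23.3; e = 26.3 − 23.3 = 3
x=12: ŷ = 19.3 + 0.4·12 = 24.1; e = 21.6 − 24.1 = -2.5
x=16: ŷ = 19.3 + 0.4·16 = 25.7; e = 26.7 − 25.7 = 1
x=23: ŷ = 19.3 + 0.4·23 = 28.5; e = 28.5 − 28.5 = 0
x=24: ŷ = 19.3 + 0.4·24 = 28.9; e = 27.4 − 28.9 = -1.5
x=25: ŷ = 19.3 + 0.4·25 = 29.3; e = 29.3 − 29.3 = 0
x=32: ŷ = 19.3 + 0.4·32 = 32.1; e = 33.1 − 32.1 = 1

3, -2.5, -1.5, 3, -2.5, 1, 0, -1.5, 0, 1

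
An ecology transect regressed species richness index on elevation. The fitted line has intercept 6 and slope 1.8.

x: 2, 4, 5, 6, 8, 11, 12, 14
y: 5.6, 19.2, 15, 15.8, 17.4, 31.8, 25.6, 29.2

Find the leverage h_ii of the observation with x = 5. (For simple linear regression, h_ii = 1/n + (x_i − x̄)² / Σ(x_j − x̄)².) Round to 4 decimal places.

h = 0.1853

x̄ = (2 + 4 + 5 + 6 + 8 + 11 + 12 + 14)/8 = 7.75
Σ(x − x̄)² = 33.0625 + 14.0625 + 7.5625 + 3.0625 + 0.0625 + 10.5625 + 18.0625 + 39.0625 = 125.5
h = 1/8 + (-2.75)²/125.5 = 0.125 + 0.060259 = 0.1853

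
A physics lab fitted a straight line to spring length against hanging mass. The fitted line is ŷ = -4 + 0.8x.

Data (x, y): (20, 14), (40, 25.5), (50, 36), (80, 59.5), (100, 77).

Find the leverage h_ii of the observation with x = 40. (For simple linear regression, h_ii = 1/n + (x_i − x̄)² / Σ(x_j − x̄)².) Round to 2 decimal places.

x̄ = (20 + 40 + 50 + 80 + 100)/5 = 58
Σ(x − x̄)² = 1444 + 324 + 64 + 484 + 1764 = 4080
h = 1/5 + (-18)²/4080 = 0.2 + 0.0794118 = 0.28

h = 0.28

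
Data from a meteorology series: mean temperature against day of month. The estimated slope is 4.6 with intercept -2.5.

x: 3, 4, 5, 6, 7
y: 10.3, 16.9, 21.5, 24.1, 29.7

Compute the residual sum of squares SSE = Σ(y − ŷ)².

SSE = 4

x=3: ŷ = -2.5 + 4.6·3 = 11.3; r = 10.3 − 11.3 = -1
x=4: ŷ = -2.5 + 4.6·4 = 15.9; r = 16.9 − 15.9 = 1
x=5: ŷ = -2.5 + 4.6·5 = 20.5; r = 21.5 − 20.5 = 1
x=6: ŷ = -2.5 + 4.6·6 = 25.1; r = 24.1 − 25.1 = -1
x=7: ŷ = -2.5 + 4.6·7 = 29.7; r = 29.7 − 29.7 = 0
SSE = 1 + 1 + 1 + 1 + 0 = 4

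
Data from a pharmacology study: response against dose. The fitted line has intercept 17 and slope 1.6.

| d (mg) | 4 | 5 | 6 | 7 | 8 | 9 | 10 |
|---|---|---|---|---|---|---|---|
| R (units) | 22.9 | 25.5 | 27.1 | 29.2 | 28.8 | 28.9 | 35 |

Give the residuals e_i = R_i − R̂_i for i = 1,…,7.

d=4: R̂ = 17 + 1.6·4 = 23.4; e = 22.9 − 23.4 = -0.5
d=5: R̂ = 17 + 1.6·5 = 25; e = 25.5 − 25 = 0.5
d=6: R̂ = 17 + 1.6·6 = 26.6; e = 27.1 − 26.6 = 0.5
d=7: R̂ = 17 + 1.6·7 = 28.2; e = 29.2 − 28.2 = 1
d=8: R̂ = 17 + 1.6·8 = 29.8; e = 28.8 − 29.8 = -1
d=9: R̂ = 17 + 1.6·9 = 31.4; e = 28.9 − 31.4 = -2.5
d=10: R̂ = 17 + 1.6·10 = 33; e = 35 − 33 = 2

-0.5, 0.5, 0.5, 1, -1, -2.5, 2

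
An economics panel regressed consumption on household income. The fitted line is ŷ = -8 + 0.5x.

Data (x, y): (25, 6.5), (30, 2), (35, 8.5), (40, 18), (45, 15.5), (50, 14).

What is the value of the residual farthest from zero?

x=25: ŷ = -8 + 0.5·25 = 4.5; r = 6.5 − 4.5 = 2
x=30: ŷ = -8 + 0.5·30 = 7; r = 2 − 7 = -5
x=35: ŷ = -8 + 0.5·35 = 9.5; r = 8.5 − 9.5 = -1
x=40: ŷ = -8 + 0.5·40 = 12; r = 18 − 12 = 6
x=45: ŷ = -8 + 0.5·45 = 14.5; r = 15.5 − 14.5 = 1
x=50: ŷ = -8 + 0.5·50 = 17; r = 14 − 17 = -3
Largest |r| is 6 at x = 40, residual 6.

r = 6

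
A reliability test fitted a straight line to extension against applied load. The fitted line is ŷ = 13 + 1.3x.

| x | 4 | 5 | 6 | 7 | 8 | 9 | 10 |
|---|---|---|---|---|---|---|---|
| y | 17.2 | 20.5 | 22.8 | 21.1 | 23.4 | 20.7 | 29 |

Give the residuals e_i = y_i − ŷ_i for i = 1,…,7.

x=4: ŷ = 13 + 1.3·4 = 18.2; e = 17.2 − 18.2 = -1
x=5: ŷ = 13 + 1.3·5 = 19.5; e = 20.5 − 19.5 = 1
x=6: ŷ = 13 + 1.3·6 = 20.8; e = 22.8 − 20.8 = 2
x=7: ŷ = 13 + 1.3·7 = 22.1; e = 21.1 − 22.1 = -1
x=8: ŷ = 13 + 1.3·8 = 23.4; e = 23.4 − 23.4 = 0
x=9: ŷ = 13 + 1.3·9 = 24.7; e = 20.7 − 24.7 = -4
x=10: ŷ = 13 + 1.3·10 = 26; e = 29 − 26 = 3

-1, 1, 2, -1, 0, -4, 3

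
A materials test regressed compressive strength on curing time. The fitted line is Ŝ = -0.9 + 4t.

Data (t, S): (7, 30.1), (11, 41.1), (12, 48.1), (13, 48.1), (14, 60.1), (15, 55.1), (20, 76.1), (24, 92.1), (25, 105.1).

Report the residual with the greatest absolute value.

t=7: Ŝ = -0.9 + 4·7 = 27.1; e = 30.1 − 27.1 = 3
t=11: Ŝ = -0.9 + 4·11 = 43.1; e = 41.1 − 43.1 = -2
t=12: Ŝ = -0.9 + 4·12 = 47.1; e = 48.1 − 47.1 = 1
t=13: Ŝ = -0.9 + 4·13 = 51.1; e = 48.1 − 51.1 = -3
t=14: Ŝ = -0.9 + 4·14 = 55.1; e = 60.1 − 55.1 = 5
t=15: Ŝ = -0.9 + 4·15 = 59.1; e = 55.1 − 59.1 = -4
t=20: Ŝ = -0.9 + 4·20 = 79.1; e = 76.1 − 79.1 = -3
t=24: Ŝ = -0.9 + 4·24 = 95.1; e = 92.1 − 95.1 = -3
t=25: Ŝ = -0.9 + 4·25 = 99.1; e = 105.1 − 99.1 = 6
Largest |e| is 6 at t = 25, residual 6.

e = 6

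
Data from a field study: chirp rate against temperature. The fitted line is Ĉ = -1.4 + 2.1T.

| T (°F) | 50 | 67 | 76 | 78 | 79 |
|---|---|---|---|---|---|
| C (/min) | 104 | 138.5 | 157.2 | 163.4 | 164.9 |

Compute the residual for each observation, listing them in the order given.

0.4, -0.8, -1, 1, 0.4

T=50: Ĉ = -1.4 + 2.1·50 = 103.6; r = 104 − 103.6 = 0.4
T=67: Ĉ = -1.4 + 2.1·67 = 139.3; r = 138.5 − 139.3 = -0.8
T=76: Ĉ = -1.4 + 2.1·76 = 158.2; r = 157.2 − 158.2 = -1
T=78: Ĉ = -1.4 + 2.1·78 = 162.4; r = 163.4 − 162.4 = 1
T=79: Ĉ = -1.4 + 2.1·79 = 164.5; r = 164.9 − 164.5 = 0.4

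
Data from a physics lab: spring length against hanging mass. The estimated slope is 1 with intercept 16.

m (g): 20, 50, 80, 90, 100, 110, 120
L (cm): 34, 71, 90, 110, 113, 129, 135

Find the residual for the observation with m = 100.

r = -3

ŷ = 16 + 100 = 116
r = 113 − 116 = -3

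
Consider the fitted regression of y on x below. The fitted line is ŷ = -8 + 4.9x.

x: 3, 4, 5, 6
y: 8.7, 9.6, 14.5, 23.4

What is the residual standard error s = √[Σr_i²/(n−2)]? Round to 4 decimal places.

s = 2.8284

x=3: ŷ = -8 + 4.9·3 = 6.7; r = 8.7 − 6.7 = 2
x=4: ŷ = -8 + 4.9·4 = 11.6; r = 9.6 − 11.6 = -2
x=5: ŷ = -8 + 4.9·5 = 16.5; r = 14.5 − 16.5 = -2
x=6: ŷ = -8 + 4.9·6 = 21.4; r = 23.4 − 21.4 = 2
SSE = 4 + 4 + 4 + 4 = 16
s = √(16/2) = √8 ≈ 2.8284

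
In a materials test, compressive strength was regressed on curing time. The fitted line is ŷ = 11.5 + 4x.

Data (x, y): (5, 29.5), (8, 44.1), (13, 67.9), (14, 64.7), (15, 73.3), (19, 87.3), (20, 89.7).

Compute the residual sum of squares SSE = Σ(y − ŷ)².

x=5: ŷ = 11.5 + 4·5 = 31.5; e = 29.5 − 31.5 = -2
x=8: ŷ = 11.5 + 4·8 = 43.5; e = 44.1 − 43.5 = 0.6
x=13: ŷ = 11.5 + 4·13 = 63.5; e = 67.9 − 63.5 = 4.4
x=14: ŷ = 11.5 + 4·14 = 67.5; e = 64.7 − 67.5 = -2.8
x=15: ŷ = 11.5 + 4·15 = 71.5; e = 73.3 − 71.5 = 1.8
x=19: ŷ = 11.5 + 4·19 = 87.5; e = 87.3 − 87.5 = -0.2
x=20: ŷ = 11.5 + 4·20 = 91.5; e = 89.7 − 91.5 = -1.8
SSE = 4 + 0.36 + 19.36 + 7.84 + 3.24 + 0.04 + 3.24 = 38.08

SSE = 38.08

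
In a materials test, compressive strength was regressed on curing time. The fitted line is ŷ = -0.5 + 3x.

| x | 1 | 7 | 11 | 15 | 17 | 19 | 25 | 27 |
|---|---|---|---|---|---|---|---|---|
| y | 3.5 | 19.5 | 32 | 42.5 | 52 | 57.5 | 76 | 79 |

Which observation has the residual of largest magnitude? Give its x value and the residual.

x = 15, r = -2

x=1: ŷ = -0.5 + 3·1 = 2.5; r = 3.5 − 2.5 = 1
x=7: ŷ = -0.5 + 3·7 = 20.5; r = 19.5 − 20.5 = -1
x=11: ŷ = -0.5 + 3·11 = 32.5; r = 32 − 32.5 = -0.5
x=15: ŷ = -0.5 + 3·15 = 44.5; r = 42.5 − 44.5 = -2
x=17: ŷ = -0.5 + 3·17 = 50.5; r = 52 − 50.5 = 1.5
x=19: ŷ = -0.5 + 3·19 = 56.5; r = 57.5 − 56.5 = 1
x=25: ŷ = -0.5 + 3·25 = 74.5; r = 76 − 74.5 = 1.5
x=27: ŷ = -0.5 + 3·27 = 80.5; r = 79 − 80.5 = -1.5
Largest |r| is 2 at x = 15, residual -2.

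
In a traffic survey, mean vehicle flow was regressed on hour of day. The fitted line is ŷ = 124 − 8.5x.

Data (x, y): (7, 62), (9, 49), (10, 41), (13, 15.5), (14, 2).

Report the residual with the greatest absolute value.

x=7: ŷ = 124 − 8.5·7 = 64.5; r = 62 − 64.5 = -2.5
x=9: ŷ = 124 − 8.5·9 = 47.5; r = 49 − 47.5 = 1.5
x=10: ŷ = 124 − 8.5·10 = 39; r = 41 − 39 = 2
x=13: ŷ = 124 − 8.5·13 = 13.5; r = 15.5 − 13.5 = 2
x=14: ŷ = 124 − 8.5·14 = 5; r = 2 − 5 = -3
Largest |r| is 3 at x = 14, residual -3.

r = -3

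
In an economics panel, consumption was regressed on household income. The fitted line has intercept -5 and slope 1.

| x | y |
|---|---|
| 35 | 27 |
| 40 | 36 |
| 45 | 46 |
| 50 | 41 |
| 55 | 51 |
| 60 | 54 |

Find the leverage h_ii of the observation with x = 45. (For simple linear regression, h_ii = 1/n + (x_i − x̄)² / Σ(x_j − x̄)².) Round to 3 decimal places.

x̄ = (35 + 40 + 45 + 50 + 55 + 60)/6 = 47.5
Σ(x − x̄)² = 156.25 + 56.25 + 6.25 + 6.25 + 56.25 + 156.25 = 437.5
h = 1/6 + (-2.5)²/437.5 = 0.166667 + 0.0142857 = 0.181

h = 0.181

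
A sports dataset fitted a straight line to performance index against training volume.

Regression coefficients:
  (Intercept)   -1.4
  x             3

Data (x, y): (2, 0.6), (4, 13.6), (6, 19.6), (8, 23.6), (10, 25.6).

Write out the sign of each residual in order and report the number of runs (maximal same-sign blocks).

3 runs

x=2: ŷ = -1.4 + 3·2 = 4.6; e = 0.6 − 4.6 = -4
x=4: ŷ = -1.4 + 3·4 = 10.6; e = 13.6 − 10.6 = 3
x=6: ŷ = -1.4 + 3·6 = 16.6; e = 19.6 − 16.6 = 3
x=8: ŷ = -1.4 + 3·8 = 22.6; e = 23.6 − 22.6 = 1
x=10: ŷ = -1.4 + 3·10 = 28.6; e = 25.6 − 28.6 = -3
Signs: − + + + −
Runs: −×1, +×3, −×1 → 3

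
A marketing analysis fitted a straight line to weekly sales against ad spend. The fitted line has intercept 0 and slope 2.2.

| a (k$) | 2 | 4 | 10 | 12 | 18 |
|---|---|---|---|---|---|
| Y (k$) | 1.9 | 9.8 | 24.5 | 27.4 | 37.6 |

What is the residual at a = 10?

e = 2.5

Ŷ = 2.2·10 = 22
e = 24.5 − 22 = 2.5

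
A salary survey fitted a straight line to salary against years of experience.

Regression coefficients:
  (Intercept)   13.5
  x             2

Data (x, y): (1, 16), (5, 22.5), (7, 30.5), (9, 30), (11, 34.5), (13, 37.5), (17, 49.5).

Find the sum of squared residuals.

SSE = 21.5

x=1: ŷ = 13.5 + 2·1 = 15.5; r = 16 − 15.5 = 0.5
x=5: ŷ = 13.5 + 2·5 = 23.5; r = 22.5 − 23.5 = -1
x=7: ŷ = 13.5 + 2·7 = 27.5; r = 30.5 − 27.5 = 3
x=9: ŷ = 13.5 + 2·9 = 31.5; r = 30 − 31.5 = -1.5
x=11: ŷ = 13.5 + 2·11 = 35.5; r = 34.5 − 35.5 = -1
x=13: ŷ = 13.5 + 2·13 = 39.5; r = 37.5 − 39.5 = -2
x=17: ŷ = 13.5 + 2·17 = 47.5; r = 49.5 − 47.5 = 2
SSE = 0.25 + 1 + 9 + 2.25 + 1 + 4 + 4 = 21.5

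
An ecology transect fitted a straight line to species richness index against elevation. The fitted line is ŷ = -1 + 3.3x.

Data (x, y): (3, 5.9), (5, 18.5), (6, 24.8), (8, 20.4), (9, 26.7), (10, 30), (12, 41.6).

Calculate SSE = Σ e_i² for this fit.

SSE = 96

x=3: ŷ = -1 + 3.3·3 = 8.9; e = 5.9 − 8.9 = -3
x=5: ŷ = -1 + 3.3·5 = 15.5; e = 18.5 − 15.5 = 3
x=6: ŷ = -1 + 3.3·6 = 18.8; e = 24.8 − 18.8 = 6
x=8: ŷ = -1 + 3.3·8 = 25.4; e = 20.4 − 25.4 = -5
x=9: ŷ = -1 + 3.3·9 = 28.7; e = 26.7 − 28.7 = -2
x=10: ŷ = -1 + 3.3·10 = 32; e = 30 − 32 = -2
x=12: ŷ = -1 + 3.3·12 = 38.6; e = 41.6 − 38.6 = 3
SSE = 9 + 9 + 36 + 25 + 4 + 4 + 9 = 96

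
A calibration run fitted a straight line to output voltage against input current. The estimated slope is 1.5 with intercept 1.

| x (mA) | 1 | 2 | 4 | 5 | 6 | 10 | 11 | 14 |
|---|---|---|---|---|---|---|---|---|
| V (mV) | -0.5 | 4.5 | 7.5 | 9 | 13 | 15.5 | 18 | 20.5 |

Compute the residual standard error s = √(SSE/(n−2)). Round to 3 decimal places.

s = 1.893

x=1: V̂ = 1 + 1.5·1 = 2.5; r = -0.5 − 2.5 = -3
x=2: V̂ = 1 + 1.5·2 = 4; r = 4.5 − 4 = 0.5
x=4: V̂ = 1 + 1.5·4 = 7; r = 7.5 − 7 = 0.5
x=5: V̂ = 1 + 1.5·5 = 8.5; r = 9 − 8.5 = 0.5
x=6: V̂ = 1 + 1.5·6 = 10; r = 13 − 10 = 3
x=10: V̂ = 1 + 1.5·10 = 16; r = 15.5 − 16 = -0.5
x=11: V̂ = 1 + 1.5·11 = 17.5; r = 18 − 17.5 = 0.5
x=14: V̂ = 1 + 1.5·14 = 22; r = 20.5 − 22 = -1.5
SSE = 9 + 0.25 + 0.25 + 0.25 + 9 + 0.25 + 0.25 + 2.25 = 21.5
s = √(21.5/6) = √3.58333 ≈ 1.893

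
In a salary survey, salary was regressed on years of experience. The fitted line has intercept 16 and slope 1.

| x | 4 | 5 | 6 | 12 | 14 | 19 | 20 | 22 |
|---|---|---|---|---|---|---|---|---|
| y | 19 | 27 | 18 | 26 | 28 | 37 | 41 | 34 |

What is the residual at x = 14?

r = -2

ŷ = 16 + 14 = 30
r = 28 − 30 = -2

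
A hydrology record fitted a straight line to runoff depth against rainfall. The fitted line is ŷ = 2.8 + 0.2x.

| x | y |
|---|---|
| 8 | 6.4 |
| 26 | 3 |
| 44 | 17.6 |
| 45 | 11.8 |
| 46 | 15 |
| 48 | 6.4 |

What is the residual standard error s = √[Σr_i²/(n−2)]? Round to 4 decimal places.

s = 5.2440

x=8: ŷ = 2.8 + 0.2·8 = 4.4; r = 6.4 − 4.4 = 2
x=26: ŷ = 2.8 + 0.2·26 = 8; r = 3 − 8 = -5
x=44: ŷ = 2.8 + 0.2·44 = 11.6; r = 17.6 − 11.6 = 6
x=45: ŷ = 2.8 + 0.2·45 = 11.8; r = 11.8 − 11.8 = 0
x=46: ŷ = 2.8 + 0.2·46 = 12; r = 15 − 12 = 3
x=48: ŷ = 2.8 + 0.2·48 = 12.4; r = 6.4 − 12.4 = -6
SSE = 4 + 25 + 36 + 0 + 9 + 36 = 110
s = √(110/4) = √27.5 ≈ 5.2440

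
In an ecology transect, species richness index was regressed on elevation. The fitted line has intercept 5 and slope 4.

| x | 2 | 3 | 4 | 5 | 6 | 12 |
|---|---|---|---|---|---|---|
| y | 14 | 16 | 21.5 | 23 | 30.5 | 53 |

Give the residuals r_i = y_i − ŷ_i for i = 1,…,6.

x=2: ŷ = 5 + 4·2 = 13; r = 14 − 13 = 1
x=3: ŷ = 5 + 4·3 = 17; r = 16 − 17 = -1
x=4: ŷ = 5 + 4·4 = 21; r = 21.5 − 21 = 0.5
x=5: ŷ = 5 + 4·5 = 25; r = 23 − 25 = -2
x=6: ŷ = 5 + 4·6 = 29; r = 30.5 − 29 = 1.5
x=12: ŷ = 5 + 4·12 = 53; r = 53 − 53 = 0

1, -1, 0.5, -2, 1.5, 0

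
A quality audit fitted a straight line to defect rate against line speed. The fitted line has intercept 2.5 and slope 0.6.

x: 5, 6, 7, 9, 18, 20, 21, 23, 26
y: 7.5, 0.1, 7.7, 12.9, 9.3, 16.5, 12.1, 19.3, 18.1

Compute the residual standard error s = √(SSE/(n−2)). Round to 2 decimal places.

s = 3.85

x=5: ŷ = 2.5 + 0.6·5 = 5.5; r = 7.5 − 5.5 = 2
x=6: ŷ = 2.5 + 0.6·6 = 6.1; r = 0.1 − 6.1 = -6
x=7: ŷ = 2.5 + 0.6·7 = 6.7; r = 7.7 − 6.7 = 1
x=9: ŷ = 2.5 + 0.6·9 = 7.9; r = 12.9 − 7.9 = 5
x=18: ŷ = 2.5 + 0.6·18 = 13.3; r = 9.3 − 13.3 = -4
x=20: ŷ = 2.5 + 0.6·20 = 14.5; r = 16.5 − 14.5 = 2
x=21: ŷ = 2.5 + 0.6·21 = 15.1; r = 12.1 − 15.1 = -3
x=23: ŷ = 2.5 + 0.6·23 = 16.3; r = 19.3 − 16.3 = 3
x=26: ŷ = 2.5 + 0.6·26 = 18.1; r = 18.1 − 18.1 = 0
SSE = 4 + 36 + 1 + 25 + 16 + 4 + 9 + 9 + 0 = 104
s = √(104/7) = √14.8571 ≈ 3.85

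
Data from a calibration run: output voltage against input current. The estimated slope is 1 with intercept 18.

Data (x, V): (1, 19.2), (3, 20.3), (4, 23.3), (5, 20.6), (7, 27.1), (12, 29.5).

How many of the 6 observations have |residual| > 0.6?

x=1: V̂ = 18 + 1 = 19; e = 19.2 − 19 = 0.2
x=3: V̂ = 18 + 3 = 21; e = 20.3 − 21 = -0.7
x=4: V̂ = 18 + 4 = 22; e = 23.3 − 22 = 1.3
x=5: V̂ = 18 + 5 = 23; e = 20.6 − 23 = -2.4
x=7: V̂ = 18 + 7 = 25; e = 27.1 − 25 = 2.1
x=12: V̂ = 18 + 12 = 30; e = 29.5 − 30 = -0.5
|e| > 0.6: x=3 (|e|=0.7), x=4 (|e|=1.3), x=5 (|e|=2.4), x=7 (|e|=2.1) → 4

4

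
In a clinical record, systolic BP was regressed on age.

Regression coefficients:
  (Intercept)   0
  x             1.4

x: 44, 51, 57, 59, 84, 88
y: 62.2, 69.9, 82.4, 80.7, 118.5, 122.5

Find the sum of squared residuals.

SSE = 14.28

x=44: ŷ = 1.4·44 = 61.6; r = 62.2 − 61.6 = 0.6
x=51: ŷ = 1.4·51 = 71.4; r = 69.9 − 71.4 = -1.5
x=57: ŷ = 1.4·57 = 79.8; r = 82.4 − 79.8 = 2.6
x=59: ŷ = 1.4·59 = 82.6; r = 80.7 − 82.6 = -1.9
x=84: ŷ = 1.4·84 = 117.6; r = 118.5 − 117.6 = 0.9
x=88: ŷ = 1.4·88 = 123.2; r = 122.5 − 123.2 = -0.7
SSE = 0.36 + 2.25 + 6.76 + 3.61 + 0.81 + 0.49 = 14.28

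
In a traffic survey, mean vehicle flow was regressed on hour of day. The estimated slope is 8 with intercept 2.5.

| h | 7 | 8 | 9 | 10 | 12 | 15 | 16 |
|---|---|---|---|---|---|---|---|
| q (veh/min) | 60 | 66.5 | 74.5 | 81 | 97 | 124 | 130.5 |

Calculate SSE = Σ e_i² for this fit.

SSE = 9

h=7: ŷ = 2.5 + 8·7 = 58.5; e = 60 − 58.5 = 1.5
h=8: ŷ = 2.5 + 8·8 = 66.5; e = 66.5 − 66.5 = 0
h=9: ŷ = 2.5 + 8·9 = 74.5; e = 74.5 − 74.5 = 0
h=10: ŷ = 2.5 + 8·10 = 82.5; e = 81 − 82.5 = -1.5
h=12: ŷ = 2.5 + 8·12 = 98.5; e = 97 − 98.5 = -1.5
h=15: ŷ = 2.5 + 8·15 = 122.5; e = 124 − 122.5 = 1.5
h=16: ŷ = 2.5 + 8·16 = 130.5; e = 130.5 − 130.5 = 0
SSE = 2.25 + 0 + 0 + 2.25 + 2.25 + 2.25 + 0 = 9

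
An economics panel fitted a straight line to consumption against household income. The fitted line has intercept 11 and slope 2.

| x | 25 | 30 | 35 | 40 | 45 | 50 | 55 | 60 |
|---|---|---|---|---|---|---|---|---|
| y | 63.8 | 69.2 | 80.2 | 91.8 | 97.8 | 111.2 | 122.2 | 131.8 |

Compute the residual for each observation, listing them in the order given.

2.8, -1.8, -0.8, 0.8, -3.2, 0.2, 1.2, 0.8

x=25: ŷ = 11 + 2·25 = 61; e = 63.8 − 61 = 2.8
x=30: ŷ = 11 + 2·30 = 71; e = 69.2 − 71 = -1.8
x=35: ŷ = 11 + 2·35 = 81; e = 80.2 − 81 = -0.8
x=40: ŷ = 11 + 2·40 = 91; e = 91.8 − 91 = 0.8
x=45: ŷ = 11 + 2·45 = 101; e = 97.8 − 101 = -3.2
x=50: ŷ = 11 + 2·50 = 111; e = 111.2 − 111 = 0.2
x=55: ŷ = 11 + 2·55 = 121; e = 122.2 − 121 = 1.2
x=60: ŷ = 11 + 2·60 = 131; e = 131.8 − 131 = 0.8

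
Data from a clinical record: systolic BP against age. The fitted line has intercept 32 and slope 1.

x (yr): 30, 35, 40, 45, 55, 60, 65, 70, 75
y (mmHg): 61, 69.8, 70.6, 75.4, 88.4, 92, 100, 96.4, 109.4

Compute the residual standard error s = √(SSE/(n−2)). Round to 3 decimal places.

x=30: ŷ = 32 + 30 = 62; e = 61 − 62 = -1
x=35: ŷ = 32 + 35 = 67; e = 69.8 − 67 = 2.8
x=40: ŷ = 32 + 40 = 72; e = 70.6 − 72 = -1.4
x=45: ŷ = 32 + 45 = 77; e = 75.4 − 77 = -1.6
x=55: ŷ = 32 + 55 = 87; e = 88.4 − 87 = 1.4
x=60: ŷ = 32 + 60 = 92; e = 92 − 92 = 0
x=65: ŷ = 32 + 65 = 97; e = 100 − 97 = 3
x=70: ŷ = 32 + 70 = 102; e = 96.4 − 102 = -5.6
x=75: ŷ = 32 + 75 = 107; e = 109.4 − 107 = 2.4
SSE = 1 + 7.84 + 1.96 + 2.56 + 1.96 + 0 + 9 + 31.36 + 5.76 = 61.44
s = √(61.44/7) = √8.77714 ≈ 2.963

s = 2.963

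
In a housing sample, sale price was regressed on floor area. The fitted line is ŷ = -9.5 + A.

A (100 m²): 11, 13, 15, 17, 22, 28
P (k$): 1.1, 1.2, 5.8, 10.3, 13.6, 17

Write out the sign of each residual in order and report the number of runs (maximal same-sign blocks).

A=11: ŷ = -9.5 + 11 = 1.5; e = 1.1 − 1.5 = -0.4
A=13: ŷ = -9.5 + 13 = 3.5; e = 1.2 − 3.5 = -2.3
A=15: ŷ = -9.5 + 15 = 5.5; e = 5.8 − 5.5 = 0.3
A=17: ŷ = -9.5 + 17 = 7.5; e = 10.3 − 7.5 = 2.8
A=22: ŷ = -9.5 + 22 = 12.5; e = 13.6 − 12.5 = 1.1
A=28: ŷ = -9.5 + 28 = 18.5; e = 17 − 18.5 = -1.5
Signs: − − + + + −
Runs: −×2, +×3, −×1 → 3

3 runs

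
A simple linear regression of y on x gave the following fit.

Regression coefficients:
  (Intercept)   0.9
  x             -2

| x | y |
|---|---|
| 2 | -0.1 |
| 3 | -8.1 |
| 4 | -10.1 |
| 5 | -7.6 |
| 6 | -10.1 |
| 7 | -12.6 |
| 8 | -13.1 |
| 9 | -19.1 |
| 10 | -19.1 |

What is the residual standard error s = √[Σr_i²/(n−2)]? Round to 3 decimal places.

s = 2.345

x=2: ŷ = 0.9 − 2·2 = -3.1; r = -0.1 − (-3.1) = 3
x=3: ŷ = 0.9 − 2·3 = -5.1; r = -8.1 − (-5.1) = -3
x=4: ŷ = 0.9 − 2·4 = -7.1; r = -10.1 − (-7.1) = -3
x=5: ŷ = 0.9 − 2·5 = -9.1; r = -7.6 − (-9.1) = 1.5
x=6: ŷ = 0.9 − 2·6 = -11.1; r = -10.1 − (-11.1) = 1
x=7: ŷ = 0.9 − 2·7 = -13.1; r = -12.6 − (-13.1) = 0.5
x=8: ŷ = 0.9 − 2·8 = -15.1; r = -13.1 − (-15.1) = 2
x=9: ŷ = 0.9 − 2·9 = -17.1; r = -19.1 − (-17.1) = -2
x=10: ŷ = 0.9 − 2·10 = -19.1; r = -19.1 − (-19.1) = 0
SSE = 9 + 9 + 9 + 2.25 + 1 + 0.25 + 4 + 4 + 0 = 38.5
s = √(38.5/7) = √5.5 ≈ 2.345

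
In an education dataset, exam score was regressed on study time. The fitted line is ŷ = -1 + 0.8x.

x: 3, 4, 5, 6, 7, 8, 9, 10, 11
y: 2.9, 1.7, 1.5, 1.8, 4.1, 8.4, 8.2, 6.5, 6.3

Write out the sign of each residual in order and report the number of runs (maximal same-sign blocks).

x=3: ŷ = -1 + 0.8·3 = 1.4; r = 2.9 − 1.4 = 1.5
x=4: ŷ = -1 + 0.8·4 = 2.2; r = 1.7 − 2.2 = -0.5
x=5: ŷ = -1 + 0.8·5 = 3; r = 1.5 − 3 = -1.5
x=6: ŷ = -1 + 0.8·6 = 3.8; r = 1.8 − 3.8 = -2
x=7: ŷ = -1 + 0.8·7 = 4.6; r = 4.1 − 4.6 = -0.5
x=8: ŷ = -1 + 0.8·8 = 5.4; r = 8.4 − 5.4 = 3
x=9: ŷ = -1 + 0.8·9 = 6.2; r = 8.2 − 6.2 = 2
x=10: ŷ = -1 + 0.8·10 = 7; r = 6.5 − 7 = -0.5
x=11: ŷ = -1 + 0.8·11 = 7.8; r = 6.3 − 7.8 = -1.5
Signs: + − − − − + + − −
Runs: +×1, −×4, +×2, −×2 → 4

4 runs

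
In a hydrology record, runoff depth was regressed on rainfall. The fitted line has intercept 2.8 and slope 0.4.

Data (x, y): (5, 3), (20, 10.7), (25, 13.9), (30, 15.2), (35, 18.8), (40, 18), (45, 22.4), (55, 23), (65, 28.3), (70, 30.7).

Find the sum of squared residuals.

SSE = 15.32

x=5: ŷ = 2.8 + 0.4·5 = 4.8; r = 3 − 4.8 = -1.8
x=20: ŷ = 2.8 + 0.4·20 = 10.8; r = 10.7 − 10.8 = -0.1
x=25: ŷ = 2.8 + 0.4·25 = 12.8; r = 13.9 − 12.8 = 1.1
x=30: ŷ = 2.8 + 0.4·30 = 14.8; r = 15.2 − 14.8 = 0.4
x=35: ŷ = 2.8 + 0.4·35 = 16.8; r = 18.8 − 16.8 = 2
x=40: ŷ = 2.8 + 0.4·40 = 18.8; r = 18 − 18.8 = -0.8
x=45: ŷ = 2.8 + 0.4·45 = 20.8; r = 22.4 − 20.8 = 1.6
x=55: ŷ = 2.8 + 0.4·55 = 24.8; r = 23 − 24.8 = -1.8
x=65: ŷ = 2.8 + 0.4·65 = 28.8; r = 28.3 − 28.8 = -0.5
x=70: ŷ = 2.8 + 0.4·70 = 30.8; r = 30.7 − 30.8 = -0.1
SSE = 3.24 + 0.01 + 1.21 + 0.16 + 4 + 0.64 + 2.56 + 3.24 + 0.25 + 0.01 = 15.32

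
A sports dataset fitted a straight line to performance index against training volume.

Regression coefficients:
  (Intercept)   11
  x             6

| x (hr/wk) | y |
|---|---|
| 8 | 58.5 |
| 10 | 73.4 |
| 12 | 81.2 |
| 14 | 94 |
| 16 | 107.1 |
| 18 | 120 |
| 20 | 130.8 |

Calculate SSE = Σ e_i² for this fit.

x=8: ŷ = 11 + 6·8 = 59; e = 58.5 − 59 = -0.5
x=10: ŷ = 11 + 6·10 = 71; e = 73.4 − 71 = 2.4
x=12: ŷ = 11 + 6·12 = 83; e = 81.2 − 83 = -1.8
x=14: ŷ = 11 + 6·14 = 95; e = 94 − 95 = -1
x=16: ŷ = 11 + 6·16 = 107; e = 107.1 − 107 = 0.1
x=18: ŷ = 11 + 6·18 = 119; e = 120 − 119 = 1
x=20: ŷ = 11 + 6·20 = 131; e = 130.8 − 131 = -0.2
SSE = 0.25 + 5.76 + 3.24 + 1 + 0.01 + 1 + 0.04 = 11.3

SSE = 11.3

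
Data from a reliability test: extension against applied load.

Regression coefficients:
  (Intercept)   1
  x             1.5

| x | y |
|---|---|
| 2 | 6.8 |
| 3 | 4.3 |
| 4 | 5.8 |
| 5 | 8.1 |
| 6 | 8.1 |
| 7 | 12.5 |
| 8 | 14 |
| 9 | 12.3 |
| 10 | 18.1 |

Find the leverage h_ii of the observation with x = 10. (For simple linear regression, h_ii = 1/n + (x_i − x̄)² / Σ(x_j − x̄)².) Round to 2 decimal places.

x̄ = (2 + 3 + 4 + 5 + 6 + 7 + 8 + 9 + 10)/9 = 6
Σ(x − x̄)² = 16 + 9 + 4 + 1 + 0 + 1 + 4 + 9 + 16 = 60
h = 1/9 + (4)²/60 = 0.111111 + 0.266667 = 0.38

h = 0.38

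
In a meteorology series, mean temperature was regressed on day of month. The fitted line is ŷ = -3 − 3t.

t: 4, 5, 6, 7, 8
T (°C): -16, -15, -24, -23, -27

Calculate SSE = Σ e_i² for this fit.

SSE = 20

t=4: ŷ = -3 − 3·4 = -15; e = -16 − (-15) = -1
t=5: ŷ = -3 − 3·5 = -18; e = -15 − (-18) = 3
t=6: ŷ = -3 − 3·6 = -21; e = -24 − (-21) = -3
t=7: ŷ = -3 − 3·7 = -24; e = -23 − (-24) = 1
t=8: ŷ = -3 − 3·8 = -27; e = -27 − (-27) = 0
SSE = 1 + 9 + 9 + 1 + 0 = 20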